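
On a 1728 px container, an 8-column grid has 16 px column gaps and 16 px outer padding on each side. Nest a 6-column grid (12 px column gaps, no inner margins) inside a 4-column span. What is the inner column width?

Outer content = 1728 − 2·16 = 1696 px.
8 columns + 7 column gaps: 8c + 7·16 = 1696.
8c = 1696 − 112 = 1584, so c = 198 px.
4-column span = 4·198 + 3·16 = 840 px.
6 columns + 5 column gaps: 6d + 5·12 = 840.
6d = 840 − 60 = 780, so d = 130 px.

130 px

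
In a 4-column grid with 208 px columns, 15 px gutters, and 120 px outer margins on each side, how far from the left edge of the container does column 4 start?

Each column+gutter stride is 223 px; 3 of them past the 120 px margin is 120 + 669 = 789 px.

789 px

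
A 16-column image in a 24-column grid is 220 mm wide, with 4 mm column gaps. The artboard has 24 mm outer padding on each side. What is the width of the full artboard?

380 mm

16c + 15·4 = 220 → 16c = 160 → c = 10 mm.
Adding margins, columns and gutters: 48 + 240 + 92 = 380 mm.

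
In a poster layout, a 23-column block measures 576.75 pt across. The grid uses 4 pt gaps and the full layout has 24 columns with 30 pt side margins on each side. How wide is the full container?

662 pt

23 columns + 22 gaps: 23c + 22·4 = 576.75.
23c = 576.75 − 88 = 488.75, so c = 21.25 pt.
Adding margins, columns and gutters: 60 + 510 + 92 = 662 pt.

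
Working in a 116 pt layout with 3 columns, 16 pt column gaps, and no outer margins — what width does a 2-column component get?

72 pt

116 − 2·16 = 84; ÷3 gives c = 28 pt.
2-column span = 2·28 + 1·16 = 72 pt.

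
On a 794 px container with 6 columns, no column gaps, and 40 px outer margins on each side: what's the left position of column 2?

159 px

Subtract both margins: 794 − 2·40 = 714 px.
With no column gaps, each column is 714/6 = 119 px.
Column 2 starts at margin + 1·(column + gutter) = 40 + 1·119 = 159 px.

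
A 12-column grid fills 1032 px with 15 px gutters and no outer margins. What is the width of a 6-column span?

508.5 px

1032 − 11·15 = 867; ÷12 gives c = 72.25 px.
6-column span = 6·72.25 + 5·15 = 508.5 px.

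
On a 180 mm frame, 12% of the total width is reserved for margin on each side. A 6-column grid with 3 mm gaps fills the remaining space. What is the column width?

20.3 mm

Margins: 12% × 180 = 21.6 mm each, so content = 180 − 43.2 = 136.8 mm.
6c + 5·3 = 136.8 → 6c = 121.8 → c = 20.3 mm.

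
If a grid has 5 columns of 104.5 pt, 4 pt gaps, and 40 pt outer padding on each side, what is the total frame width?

618.5 pt

Frame = 2·40 + 5·104.5 + 4·4 = 80 + 522.5 + 16 = 618.5 pt.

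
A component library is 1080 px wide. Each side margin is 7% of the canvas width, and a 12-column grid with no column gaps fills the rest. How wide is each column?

Margins: 7% × 1080 = 75.6 px each, so content = 1080 − 151.2 = 928.8 px.
With no column gaps, each column is 928.8/12 = 77.4 px.

77.4 px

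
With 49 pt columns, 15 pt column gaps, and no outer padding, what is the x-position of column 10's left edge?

No margin, so column 10 starts at 9·(column + gutter) = 9·64 = 576 pt.

576 pt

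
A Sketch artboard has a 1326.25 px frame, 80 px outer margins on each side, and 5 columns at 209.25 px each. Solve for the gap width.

30 px

Subtract both margins: 1326.25 − 2·80 = 1166.25 px.
5·209.25 + 4g = 1166.25 → 4g = 120 → g = 30 px.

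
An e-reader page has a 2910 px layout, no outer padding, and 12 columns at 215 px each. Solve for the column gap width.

12·215 + 11g = 2910 → 11g = 330 → g = 30 px.

30 px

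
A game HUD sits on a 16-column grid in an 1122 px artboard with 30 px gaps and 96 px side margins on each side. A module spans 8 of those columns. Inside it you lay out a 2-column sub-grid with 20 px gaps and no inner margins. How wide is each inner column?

215 px

Subtract both margins: 1122 − 2·96 = 930 px.
16c + 15·30 = 930 → 16c = 480 → c = 30 px.
Span of 8: 8·30 + 7·30 = 240 + 210 = 450 px.
Subtracting 1 gap of 20 leaves 430 for 2 columns, so d = 215 px.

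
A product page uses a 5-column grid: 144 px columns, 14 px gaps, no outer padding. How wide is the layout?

Layout = 5·144 + 4·14 = 720 + 56 = 776 px.

776 px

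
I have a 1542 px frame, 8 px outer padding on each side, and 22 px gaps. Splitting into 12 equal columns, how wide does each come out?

107 px

Inside the margins: 1542 − 16 = 1526 px.
12c + 11·22 = 1526 → 12c = 1284 → c = 107 px.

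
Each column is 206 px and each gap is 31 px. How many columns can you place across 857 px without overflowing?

3 columns

3 columns: 3·206 + 2·31 = 680 px ≤ 857.
4 columns: 917 px > 857. So 3.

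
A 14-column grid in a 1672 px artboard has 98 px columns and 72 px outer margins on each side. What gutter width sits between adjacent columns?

12 px

Content width = 1672 − 2·72 = 1528 px.
Columns use 1372 px, leaving 156 px across 13 gutters = 12 px each.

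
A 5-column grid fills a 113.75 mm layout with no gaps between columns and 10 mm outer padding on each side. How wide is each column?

18.75 mm

Content width = 113.75 − 2·10 = 93.75 mm.
93.75 / 5 = 18.75 mm per column.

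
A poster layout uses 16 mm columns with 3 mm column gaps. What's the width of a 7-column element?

130 mm

Span of 7: 7·16 + 6·3 = 112 + 18 = 130 mm.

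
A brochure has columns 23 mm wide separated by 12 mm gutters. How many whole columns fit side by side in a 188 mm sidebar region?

5 columns

Each extra column adds 23 + 12 = 35 mm.
(188 + 12) / 35 = 5.71, so 5 columns fit.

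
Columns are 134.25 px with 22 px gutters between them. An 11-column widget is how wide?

1696.75 px

Span of 11: 11·134.25 + 10·22 = 1476.75 + 220 = 1696.75 px.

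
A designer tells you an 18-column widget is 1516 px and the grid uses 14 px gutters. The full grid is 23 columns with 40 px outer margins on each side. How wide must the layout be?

18c + 17·14 = 1516 → 18c = 1278 → c = 71 px.
Layout = 2·40 + 23·71 + 22·14 = 80 + 1633 + 308 = 2021 px.

2021 px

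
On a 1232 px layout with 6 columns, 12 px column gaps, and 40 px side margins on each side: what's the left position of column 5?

816 px

Content = 1232 − 2·40 = 1152 px.
1152 − 5·12 = 1092; ÷6 gives c = 182 px.
Each column+gutter stride is 194 px; 4 of them past the 40 px margin is 40 + 776 = 816 px.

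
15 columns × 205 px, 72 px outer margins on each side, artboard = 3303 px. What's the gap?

6 px

Inside the margins: 3303 − 144 = 3159 px.
Columns use 3075 px, leaving 84 px across 14 gaps = 6 px each.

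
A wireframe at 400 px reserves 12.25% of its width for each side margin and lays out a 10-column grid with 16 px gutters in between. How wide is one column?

15.8 px

Each margin = 12.25% of 400 = 49 px; content = 400 − 2·49 = 302 px.
302 − 9·16 = 158; ÷10 gives c = 15.8 px.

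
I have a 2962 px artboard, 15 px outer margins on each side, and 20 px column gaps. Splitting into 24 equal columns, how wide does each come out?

103 px

Subtract both margins: 2962 − 2·15 = 2932 px.
24c + 23·20 = 2932 → 24c = 2472 → c = 103 px.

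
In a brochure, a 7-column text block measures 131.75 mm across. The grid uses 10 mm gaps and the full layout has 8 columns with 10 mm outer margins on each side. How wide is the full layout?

131.75 − 6·10 = 71.75; ÷7 gives c = 10.25 mm.
Adding margins, columns and gutters: 20 + 82 + 70 = 172 mm.

172 mm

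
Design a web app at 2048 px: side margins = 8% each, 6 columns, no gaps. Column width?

2048 × (1 − 2·8%) = 2048 × 84% = 1720.32 px for the columns.
1720.32 / 6 = 286.72 px per column.

286.72 px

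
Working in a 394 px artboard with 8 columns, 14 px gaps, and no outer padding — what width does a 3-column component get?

8c + 7·14 = 394 → 8c = 296 → c = 37 px.
3-column span = 3·37 + 2·14 = 139 px.

139 px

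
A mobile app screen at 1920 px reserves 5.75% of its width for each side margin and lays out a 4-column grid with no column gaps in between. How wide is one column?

Each margin = 5.75% of 1920 = 110.4 px; content = 1920 − 2·110.4 = 1699.2 px.
With no column gaps, each column is 1699.2/4 = 424.8 px.

424.8 px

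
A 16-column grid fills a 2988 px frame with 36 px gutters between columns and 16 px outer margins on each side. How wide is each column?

151 px

Subtract both margins: 2988 − 2·16 = 2956 px.
16 columns + 15 gutters: 16c + 15·36 = 2956.
16c = 2956 − 540 = 2416, so c = 151 px.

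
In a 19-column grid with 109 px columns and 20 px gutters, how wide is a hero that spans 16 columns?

2044 px

Span of 16: 16·109 + 15·20 = 1744 + 300 = 2044 px.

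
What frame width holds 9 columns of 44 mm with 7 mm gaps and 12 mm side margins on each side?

Adding margins, columns and gutters: 24 + 396 + 56 = 476 mm.

476 mm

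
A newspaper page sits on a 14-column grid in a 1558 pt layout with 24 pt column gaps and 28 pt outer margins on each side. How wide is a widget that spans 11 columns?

1175 pt

Subtract both margins: 1558 − 2·28 = 1502 pt.
1502 − 13·24 = 1190; ÷14 gives c = 85 pt.
11-column span = 11·85 + 10·24 = 1175 pt.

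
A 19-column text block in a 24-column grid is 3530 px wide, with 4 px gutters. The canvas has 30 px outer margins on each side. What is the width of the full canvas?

4520 px

19c + 18·4 = 3530 → 19c = 3458 → c = 182 px.
Canvas = 2·30 + 24·182 + 23·4 = 60 + 4368 + 92 = 4520 px.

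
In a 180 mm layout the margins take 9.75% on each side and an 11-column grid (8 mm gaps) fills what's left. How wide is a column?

180 × (1 − 2·9.75%) = 180 × 80.5% = 144.9 mm for the columns.
11c + 10·8 = 144.9 → 11c = 64.9 → c = 5.9 mm.

5.9 mm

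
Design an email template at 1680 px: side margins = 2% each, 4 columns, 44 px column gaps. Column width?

370.2 px

1680 × (1 − 2·2%) = 1680 × 96% = 1612.8 px for the columns.
4c + 3·44 = 1612.8 → 4c = 1480.8 → c = 370.2 px.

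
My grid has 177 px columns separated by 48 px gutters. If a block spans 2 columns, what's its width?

402 px

Span of 2: 2·177 + 1·48 = 354 + 48 = 402 px.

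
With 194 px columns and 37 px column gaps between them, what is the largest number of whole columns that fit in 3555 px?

Each extra column adds 194 + 37 = 231 px.
(3555 + 37) / 231 = 15.55, so 15 columns fit.

15 columns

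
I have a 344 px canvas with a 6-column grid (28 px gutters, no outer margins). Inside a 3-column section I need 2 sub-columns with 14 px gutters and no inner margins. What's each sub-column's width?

Subtracting 5 gutters of 28 leaves 204 for 6 columns, so c = 34 px.
3-column span = 3·34 + 2·28 = 158 px.
2 columns + 1 gutter: 2d + 1·14 = 158.
2d = 158 − 14 = 144, so d = 72 px.

72 px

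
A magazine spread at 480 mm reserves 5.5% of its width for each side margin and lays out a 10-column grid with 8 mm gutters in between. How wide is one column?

35.52 mm

Margins: 5.5% × 480 = 26.4 mm each, so content = 480 − 52.8 = 427.2 mm.
Subtracting 9 gutters of 8 leaves 355.2 for 10 columns, so c = 35.52 mm.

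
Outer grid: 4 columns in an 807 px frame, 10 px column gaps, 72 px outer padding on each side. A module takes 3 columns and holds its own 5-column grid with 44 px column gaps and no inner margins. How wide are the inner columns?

63.75 px

Outer content = 807 − 2·72 = 663 px.
4 columns + 3 column gaps: 4c + 3·10 = 663.
4c = 663 − 30 = 633, so c = 158.25 px.
Span of 3: 3·158.25 + 2·10 = 474.75 + 20 = 494.75 px.
5d + 4·44 = 494.75 → 5d = 318.75 → d = 63.75 px.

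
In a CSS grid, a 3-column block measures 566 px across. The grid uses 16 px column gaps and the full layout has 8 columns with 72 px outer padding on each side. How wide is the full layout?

1680 px

3 columns + 2 column gaps: 3c + 2·16 = 566.
3c = 566 − 32 = 534, so c = 178 px.
Total width: 2·72 + 8·178 + 7·16 = 1680 px.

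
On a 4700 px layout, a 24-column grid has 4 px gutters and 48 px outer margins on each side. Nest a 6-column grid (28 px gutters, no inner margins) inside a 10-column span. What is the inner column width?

Inside the margins: 4700 − 96 = 4604 px.
24 columns + 23 gutters: 24c + 23·4 = 4604.
24c = 4604 − 92 = 4512, so c = 188 px.
10 columns plus 9 gutters: 1880 + 36 = 1916 px.
6 columns + 5 gutters: 6d + 5·28 = 1916.
6d = 1916 − 140 = 1776, so d = 296 px.

296 px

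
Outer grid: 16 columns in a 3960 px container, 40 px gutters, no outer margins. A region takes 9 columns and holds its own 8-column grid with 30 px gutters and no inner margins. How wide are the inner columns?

250 px

16c + 15·40 = 3960 → 16c = 3360 → c = 210 px.
Span of 9: 9·210 + 8·40 = 1890 + 320 = 2210 px.
2210 − 7·30 = 2000; ÷8 gives d = 250 px.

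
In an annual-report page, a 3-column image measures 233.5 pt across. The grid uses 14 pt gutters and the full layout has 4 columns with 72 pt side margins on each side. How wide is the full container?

Subtracting 2 gutters of 14 leaves 205.5 for 3 columns, so c = 68.5 pt.
Container = 2·72 + 4·68.5 + 3·14 = 144 + 274 + 42 = 460 pt.

460 pt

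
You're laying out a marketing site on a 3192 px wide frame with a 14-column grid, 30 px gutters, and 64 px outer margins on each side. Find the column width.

191 px

Content width = 3192 − 2·64 = 3064 px.
3064 − 13·30 = 2674; ÷14 gives c = 191 px.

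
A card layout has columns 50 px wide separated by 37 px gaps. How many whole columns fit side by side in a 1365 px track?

16 columns

16 columns: 16·50 + 15·37 = 1355 px ≤ 1365.
17 columns: 1442 px > 1365. So 16.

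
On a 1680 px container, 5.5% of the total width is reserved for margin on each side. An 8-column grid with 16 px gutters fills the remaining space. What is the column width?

1680 × (1 − 2·5.5%) = 1680 × 89% = 1495.2 px for the columns.
8c + 7·16 = 1495.2 → 8c = 1383.2 → c = 172.9 px.

172.9 px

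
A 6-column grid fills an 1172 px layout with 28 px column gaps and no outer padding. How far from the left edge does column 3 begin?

6c + 5·28 = 1172 → 6c = 1032 → c = 172 px.
No margin, so column 3 starts at 2·(column + gutter) = 2·200 = 400 px.

400 px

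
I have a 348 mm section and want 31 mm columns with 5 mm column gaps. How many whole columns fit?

9 columns: 9·31 + 8·5 = 319 mm ≤ 348.
10 columns: 355 mm > 348. So 9.

9 columns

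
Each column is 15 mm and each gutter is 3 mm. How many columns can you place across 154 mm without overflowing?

8 columns

k columns need k·15 + (k−1)·3 = k·18 − 3.
k·18 − 3 ≤ 154 → k ≤ 157 / 18 ≈ 8.72, so k = 8.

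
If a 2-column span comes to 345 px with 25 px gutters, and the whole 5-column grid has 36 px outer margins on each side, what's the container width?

972 px

Subtracting 1 gutter of 25 leaves 320 for 2 columns, so c = 160 px.
Adding margins, columns and gutters: 72 + 800 + 100 = 972 px.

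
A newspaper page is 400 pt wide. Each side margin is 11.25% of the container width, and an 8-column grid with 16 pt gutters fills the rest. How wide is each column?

24.75 pt

400 × (1 − 2·11.25%) = 400 × 77.5% = 310 pt for the columns.
310 − 7·16 = 198; ÷8 gives c = 24.75 pt.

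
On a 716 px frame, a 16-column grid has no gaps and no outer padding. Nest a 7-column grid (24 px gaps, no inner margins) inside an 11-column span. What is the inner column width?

716 / 16 = 44.75 px per column.
With no gaps, 11 columns span 11·44.75 = 492.25 px.
7d + 6·24 = 492.25 → 7d = 348.25 → d = 49.75 px.

49.75 px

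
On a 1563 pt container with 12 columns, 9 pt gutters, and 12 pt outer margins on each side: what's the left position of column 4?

Take off 24 pt of margins, leaving 1539 pt.
Subtracting 11 gutters of 9 leaves 1440 for 12 columns, so c = 120 pt.
Column 4 starts at margin + 3·(column + gutter) = 12 + 3·129 = 399 pt.

399 pt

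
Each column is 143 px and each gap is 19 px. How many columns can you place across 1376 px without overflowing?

8 columns

Each extra column adds 143 + 19 = 162 px.
(1376 + 19) / 162 = 8.61, so 8 columns fit.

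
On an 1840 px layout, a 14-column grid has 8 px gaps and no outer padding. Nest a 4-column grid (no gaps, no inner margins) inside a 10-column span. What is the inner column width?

1840 − 13·8 = 1736; ÷14 gives c = 124 px.
Span of 10: 10·124 + 9·8 = 1240 + 72 = 1312 px.
4d = 1312 → d = 328 px.

328 px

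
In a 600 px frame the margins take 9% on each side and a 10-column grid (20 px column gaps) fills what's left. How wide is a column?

31.2 px

Margins: 9% × 600 = 54 px each, so content = 600 − 108 = 492 px.
492 − 9·20 = 312; ÷10 gives c = 31.2 px.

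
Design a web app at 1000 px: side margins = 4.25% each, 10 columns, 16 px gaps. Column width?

77.1 px

1000 × (1 − 2·4.25%) = 1000 × 91.5% = 915 px for the columns.
915 − 9·16 = 771; ÷10 gives c = 77.1 px.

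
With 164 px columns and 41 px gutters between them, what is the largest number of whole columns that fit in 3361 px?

Each extra column adds 164 + 41 = 205 px.
(3361 + 41) / 205 = 16.60, so 16 columns fit.

16 columns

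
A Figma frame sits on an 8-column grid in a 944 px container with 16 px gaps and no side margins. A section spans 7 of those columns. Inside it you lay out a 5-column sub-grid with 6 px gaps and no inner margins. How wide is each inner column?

944 − 7·16 = 832; ÷8 gives c = 104 px.
7 columns plus 6 gaps: 728 + 96 = 824 px.
824 − 4·6 = 800; ÷5 gives d = 160 px.

160 px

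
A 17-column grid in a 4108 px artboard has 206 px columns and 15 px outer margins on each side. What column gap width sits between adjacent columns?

Inside the margins: 4108 − 30 = 4078 px.
17·206 + 16g = 4078 → 16g = 576 → g = 36 px.

36 px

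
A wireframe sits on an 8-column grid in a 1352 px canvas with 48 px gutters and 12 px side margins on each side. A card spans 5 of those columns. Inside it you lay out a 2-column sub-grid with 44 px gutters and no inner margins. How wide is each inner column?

384 px

Take off 24 px of margins, leaving 1328 px.
8 columns + 7 gutters: 8c + 7·48 = 1328.
8c = 1328 − 336 = 992, so c = 124 px.
5 columns plus 4 gutters: 620 + 192 = 812 px.
2d + 1·44 = 812 → 2d = 768 → d = 384 px.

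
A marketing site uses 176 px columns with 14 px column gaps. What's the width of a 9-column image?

9-column span = 9·176 + 8·14 = 1696 px.

1696 px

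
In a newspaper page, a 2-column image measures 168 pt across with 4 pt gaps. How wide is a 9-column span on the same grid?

168 − 1·4 = 164; ÷2 gives c = 82 pt.
Span of 9: 9·82 + 8·4 = 738 + 32 = 770 pt.

770 pt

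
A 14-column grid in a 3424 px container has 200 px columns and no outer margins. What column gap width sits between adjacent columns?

14·200 + 13g = 3424 → 13g = 624 → g = 48 px.

48 px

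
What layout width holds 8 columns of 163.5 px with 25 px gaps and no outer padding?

Layout = 8·163.5 + 7·25 = 1308 + 175 = 1483 px.

1483 px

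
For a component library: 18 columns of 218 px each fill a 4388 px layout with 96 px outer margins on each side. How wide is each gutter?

16 px

Subtract both margins: 4388 − 2·96 = 4196 px.
18·218 + 17g = 4196 → 17g = 272 → g = 16 px.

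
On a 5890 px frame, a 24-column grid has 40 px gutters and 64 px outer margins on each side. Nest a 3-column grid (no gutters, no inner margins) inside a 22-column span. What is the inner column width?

Outer content = 5890 − 2·64 = 5762 px.
5762 − 23·40 = 4842; ÷24 gives c = 201.75 px.
Span of 22: 22·201.75 + 21·40 = 4438.5 + 840 = 5278.5 px.
3d = 5278.5 → d = 1759.5 px.

1759.5 px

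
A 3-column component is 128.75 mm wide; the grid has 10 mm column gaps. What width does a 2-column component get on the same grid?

82.5 mm

3c + 2·10 = 128.75 → 3c = 108.75 → c = 36.25 mm.
2-column span = 2·36.25 + 1·10 = 82.5 mm.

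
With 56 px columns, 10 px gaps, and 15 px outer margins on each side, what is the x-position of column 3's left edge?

Each column+gutter stride is 66 px; 2 of them past the 15 px margin is 15 + 132 = 147 px.

147 px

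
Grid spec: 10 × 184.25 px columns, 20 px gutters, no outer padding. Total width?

2022.5 px

Summing: 1842.5 + 180 = 2022.5 px.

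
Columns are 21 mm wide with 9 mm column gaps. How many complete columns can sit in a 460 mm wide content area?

15 columns

Each extra column adds 21 + 9 = 30 mm.
(460 + 9) / 30 = 15.63, so 15 columns fit.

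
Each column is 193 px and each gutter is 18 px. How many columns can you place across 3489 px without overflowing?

16 columns

16 columns: 16·193 + 15·18 = 3358 px ≤ 3489.
17 columns: 3569 px > 3489. So 16.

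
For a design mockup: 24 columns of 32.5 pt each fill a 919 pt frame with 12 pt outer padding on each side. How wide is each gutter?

5 pt

Inside the margins: 919 − 24 = 895 pt.
Columns use 780 pt, leaving 115 pt across 23 gutters = 5 pt each.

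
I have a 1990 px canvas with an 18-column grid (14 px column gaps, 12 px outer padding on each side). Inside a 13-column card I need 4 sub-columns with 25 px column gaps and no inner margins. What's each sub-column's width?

Outer content = 1990 − 2·12 = 1966 px.
1966 − 17·14 = 1728; ÷18 gives c = 96 px.
13-column span = 13·96 + 12·14 = 1416 px.
4d + 3·25 = 1416 → 4d = 1341 → d = 335.25 px.

335.25 px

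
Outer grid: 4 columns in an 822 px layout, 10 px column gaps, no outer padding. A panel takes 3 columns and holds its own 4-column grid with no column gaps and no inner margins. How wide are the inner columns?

4 columns + 3 column gaps: 4c + 3·10 = 822.
4c = 822 − 30 = 792, so c = 198 px.
3 columns plus 2 column gaps: 594 + 20 = 614 px.
With no column gaps, each column is 614/4 = 153.5 px.

153.5 px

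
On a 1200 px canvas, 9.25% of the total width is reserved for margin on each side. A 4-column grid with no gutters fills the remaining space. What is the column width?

244.5 px

Each margin = 9.25% of 1200 = 111 px; content = 1200 − 2·111 = 978 px.
4c = 978 → c = 244.5 px.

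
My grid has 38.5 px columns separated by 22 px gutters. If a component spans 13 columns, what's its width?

13 columns plus 12 gutters: 500.5 + 264 = 764.5 px.

764.5 px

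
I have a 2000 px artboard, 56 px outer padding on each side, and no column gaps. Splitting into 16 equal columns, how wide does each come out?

Subtract both margins: 2000 − 2·56 = 1888 px.
1888 / 16 = 118 px per column.

118 px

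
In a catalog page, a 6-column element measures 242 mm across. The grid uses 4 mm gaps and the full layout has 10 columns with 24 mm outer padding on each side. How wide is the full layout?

454 mm

242 − 5·4 = 222; ÷6 gives c = 37 mm.
Adding margins, columns and gutters: 48 + 370 + 36 = 454 mm.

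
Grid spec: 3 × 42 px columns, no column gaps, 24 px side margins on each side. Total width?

174 px

Canvas = 2·24 + 3·42 = 48 + 126 = 174 px.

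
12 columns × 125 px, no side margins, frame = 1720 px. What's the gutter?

20 px

12 columns take 12·125 = 1500 px; remaining 220 splits into 11 gutters.
g = 220 / 11 = 20 px.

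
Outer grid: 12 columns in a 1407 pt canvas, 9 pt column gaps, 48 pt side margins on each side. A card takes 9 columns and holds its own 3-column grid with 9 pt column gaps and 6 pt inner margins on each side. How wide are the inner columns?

Inside the margins: 1407 − 96 = 1311 pt.
12 columns + 11 column gaps: 12c + 11·9 = 1311.
12c = 1311 − 99 = 1212, so c = 101 pt.
Span of 9: 9·101 + 8·9 = 909 + 72 = 981 pt.
Inner content = 981 − 2·6 = 969 pt.
969 − 2·9 = 951; ÷3 gives d = 317 pt.

317 pt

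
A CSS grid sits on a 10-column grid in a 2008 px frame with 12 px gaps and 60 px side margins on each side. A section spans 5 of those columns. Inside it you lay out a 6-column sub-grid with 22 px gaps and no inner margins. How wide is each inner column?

138 px

Outer content = 2008 − 2·60 = 1888 px.
10 columns + 9 gaps: 10c + 9·12 = 1888.
10c = 1888 − 108 = 1780, so c = 178 px.
5-column span = 5·178 + 4·12 = 938 px.
6d + 5·22 = 938 → 6d = 828 → d = 138 px.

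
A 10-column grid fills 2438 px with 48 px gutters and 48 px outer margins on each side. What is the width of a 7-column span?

Content width = 2438 − 2·48 = 2342 px.
10 columns + 9 gutters: 10c + 9·48 = 2342.
10c = 2342 − 432 = 1910, so c = 191 px.
Span of 7: 7·191 + 6·48 = 1337 + 288 = 1625 px.

1625 px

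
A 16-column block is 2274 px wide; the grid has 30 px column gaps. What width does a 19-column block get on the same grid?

2706 px

16 columns + 15 column gaps: 16c + 15·30 = 2274.
16c = 2274 − 450 = 1824, so c = 114 px.
19 columns plus 18 column gaps: 2166 + 540 = 2706 px.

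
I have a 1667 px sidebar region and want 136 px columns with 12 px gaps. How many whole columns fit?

11 columns

Each extra column adds 136 + 12 = 148 px.
(1667 + 12) / 148 = 11.34, so 11 columns fit.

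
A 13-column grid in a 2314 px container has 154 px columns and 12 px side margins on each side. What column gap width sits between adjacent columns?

Inside the margins: 2314 − 24 = 2290 px.
13 columns take 13·154 = 2002 px; remaining 288 splits into 12 column gaps.
g = 288 / 12 = 24 px.

24 px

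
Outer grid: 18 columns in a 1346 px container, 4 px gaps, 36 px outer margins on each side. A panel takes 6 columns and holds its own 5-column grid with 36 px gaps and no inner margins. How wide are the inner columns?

Outer content = 1346 − 2·36 = 1274 px.
18c + 17·4 = 1274 → 18c = 1206 → c = 67 px.
6-column span = 6·67 + 5·4 = 422 px.
422 − 4·36 = 278; ÷5 gives d = 55.6 px.

55.6 px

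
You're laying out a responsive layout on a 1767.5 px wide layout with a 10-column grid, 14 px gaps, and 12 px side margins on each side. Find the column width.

Take off 24 px of margins, leaving 1743.5 px.
1743.5 − 9·14 = 1617.5; ÷10 gives c = 161.75 px.

161.75 px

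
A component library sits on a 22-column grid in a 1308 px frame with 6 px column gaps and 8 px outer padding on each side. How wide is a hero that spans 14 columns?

Subtract both margins: 1308 − 2·8 = 1292 px.
1292 − 21·6 = 1166; ÷22 gives c = 53 px.
14 columns plus 13 column gaps: 742 + 78 = 820 px.

820 px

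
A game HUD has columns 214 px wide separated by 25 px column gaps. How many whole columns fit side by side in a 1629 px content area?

6 columns

k columns need k·214 + (k−1)·25 = k·239 − 25.
k·239 − 25 ≤ 1629 → k ≤ 1654 / 239 ≈ 6.92, so k = 6.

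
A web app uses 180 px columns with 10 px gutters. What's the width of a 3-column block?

3-column span = 3·180 + 2·10 = 560 px.

560 px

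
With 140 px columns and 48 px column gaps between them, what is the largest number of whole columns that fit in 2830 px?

15 columns

Each extra column adds 140 + 48 = 188 px.
(2830 + 48) / 188 = 15.31, so 15 columns fit.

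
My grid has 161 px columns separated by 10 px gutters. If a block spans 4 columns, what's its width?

4 columns plus 3 gutters: 644 + 30 = 674 px.

674 px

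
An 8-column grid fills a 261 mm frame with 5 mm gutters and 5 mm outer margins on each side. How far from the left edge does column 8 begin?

229 mm

Take off 10 mm of margins, leaving 251 mm.
Subtracting 7 gutters of 5 leaves 216 for 8 columns, so c = 27 mm.
Column 8 starts at margin + 7·(column + gutter) = 5 + 7·32 = 229 mm.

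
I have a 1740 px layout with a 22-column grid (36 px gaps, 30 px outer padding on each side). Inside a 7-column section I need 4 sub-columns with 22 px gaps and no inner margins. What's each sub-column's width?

111 px

Outer content = 1740 − 2·30 = 1680 px.
Subtracting 21 gaps of 36 leaves 924 for 22 columns, so c = 42 px.
7 columns plus 6 gaps: 294 + 216 = 510 px.
Subtracting 3 gaps of 22 leaves 444 for 4 columns, so d = 111 px.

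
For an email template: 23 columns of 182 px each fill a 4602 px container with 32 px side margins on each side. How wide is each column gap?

16 px

Inside the margins: 4602 − 64 = 4538 px.
23·182 + 22g = 4538 → 22g = 352 → g = 16 px.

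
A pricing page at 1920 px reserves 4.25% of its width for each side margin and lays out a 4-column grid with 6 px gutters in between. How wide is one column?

434.7 px

Margins: 4.25% × 1920 = 81.6 px each, so content = 1920 − 163.2 = 1756.8 px.
Subtracting 3 gutters of 6 leaves 1738.8 for 4 columns, so c = 434.7 px.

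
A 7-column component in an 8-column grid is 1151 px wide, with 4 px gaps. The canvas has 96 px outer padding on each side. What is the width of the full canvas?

1151 − 6·4 = 1127; ÷7 gives c = 161 px.
Canvas = 2·96 + 8·161 + 7·4 = 192 + 1288 + 28 = 1508 px.

1508 px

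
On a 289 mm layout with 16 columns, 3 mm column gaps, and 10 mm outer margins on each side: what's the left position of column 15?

Take off 20 mm of margins, leaving 269 mm.
Subtracting 15 column gaps of 3 leaves 224 for 16 columns, so c = 14 mm.
Each column+gutter stride is 17 mm; 14 of them past the 10 mm margin is 10 + 238 = 248 mm.

248 mm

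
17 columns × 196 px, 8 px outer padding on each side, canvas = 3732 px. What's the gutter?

Inside the margins: 3732 − 16 = 3716 px.
Columns use 3332 px, leaving 384 px across 16 gutters = 24 px each.

24 px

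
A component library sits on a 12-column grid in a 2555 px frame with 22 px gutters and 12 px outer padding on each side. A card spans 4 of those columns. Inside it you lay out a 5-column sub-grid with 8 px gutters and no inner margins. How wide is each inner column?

159.4 px

Inside the margins: 2555 − 24 = 2531 px.
12 columns + 11 gutters: 12c + 11·22 = 2531.
12c = 2531 − 242 = 2289, so c = 190.75 px.
4 columns plus 3 gutters: 763 + 66 = 829 px.
5 columns + 4 gutters: 5d + 4·8 = 829.
5d = 829 − 32 = 797, so d = 159.4 px.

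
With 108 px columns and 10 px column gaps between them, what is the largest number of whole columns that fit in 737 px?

k columns need k·108 + (k−1)·10 = k·118 − 10.
k·118 − 10 ≤ 737 → k ≤ 747 / 118 ≈ 6.33, so k = 6.

6 columns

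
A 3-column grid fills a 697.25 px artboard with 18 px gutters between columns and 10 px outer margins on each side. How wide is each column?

Take off 20 px of margins, leaving 677.25 px.
Subtracting 2 gutters of 18 leaves 641.25 for 3 columns, so c = 213.75 px.

213.75 px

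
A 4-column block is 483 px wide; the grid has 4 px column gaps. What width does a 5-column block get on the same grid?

604.75 px

483 − 3·4 = 471; ÷4 gives c = 117.75 px.
Span of 5: 5·117.75 + 4·4 = 588.75 + 16 = 604.75 px.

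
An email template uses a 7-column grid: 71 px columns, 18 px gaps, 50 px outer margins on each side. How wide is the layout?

705 px

Adding margins, columns and gutters: 100 + 497 + 108 = 705 px.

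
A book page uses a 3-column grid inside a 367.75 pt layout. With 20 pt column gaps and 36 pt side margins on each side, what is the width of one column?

85.25 pt

Inside the margins: 367.75 − 72 = 295.75 pt.
295.75 − 2·20 = 255.75; ÷3 gives c = 85.25 pt.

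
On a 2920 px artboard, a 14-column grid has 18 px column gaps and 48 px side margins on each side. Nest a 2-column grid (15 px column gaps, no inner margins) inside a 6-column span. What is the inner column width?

592.5 px

Inside the margins: 2920 − 96 = 2824 px.
Subtracting 13 column gaps of 18 leaves 2590 for 14 columns, so c = 185 px.
6 columns plus 5 column gaps: 1110 + 90 = 1200 px.
1200 − 1·15 = 1185; ÷2 gives d = 592.5 px.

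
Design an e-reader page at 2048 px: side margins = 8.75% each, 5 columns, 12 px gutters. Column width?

328.32 px

2048 × (1 − 2·8.75%) = 2048 × 82.5% = 1689.6 px for the columns.
1689.6 − 4·12 = 1641.6; ÷5 gives c = 328.32 px.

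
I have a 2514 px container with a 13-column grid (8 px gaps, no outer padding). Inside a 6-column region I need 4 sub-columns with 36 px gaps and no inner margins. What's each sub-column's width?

2514 − 12·8 = 2418; ÷13 gives c = 186 px.
Span of 6: 6·186 + 5·8 = 1116 + 40 = 1156 px.
Subtracting 3 gaps of 36 leaves 1048 for 4 columns, so d = 262 px.

262 px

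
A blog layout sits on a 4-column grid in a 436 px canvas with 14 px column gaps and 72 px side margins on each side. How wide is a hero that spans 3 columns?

215.5 px

Take off 144 px of margins, leaving 292 px.
4 columns + 3 column gaps: 4c + 3·14 = 292.
4c = 292 − 42 = 250, so c = 62.5 px.
3 columns plus 2 column gaps: 187.5 + 28 = 215.5 px.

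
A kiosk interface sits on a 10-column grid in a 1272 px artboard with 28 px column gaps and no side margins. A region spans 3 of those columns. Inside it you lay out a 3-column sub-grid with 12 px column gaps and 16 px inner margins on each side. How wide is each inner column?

1272 − 9·28 = 1020; ÷10 gives c = 102 px.
Span of 3: 3·102 + 2·28 = 306 + 56 = 362 px.
Inner content = 362 − 2·16 = 330 px.
330 − 2·12 = 306; ÷3 gives d = 102 px.

102 px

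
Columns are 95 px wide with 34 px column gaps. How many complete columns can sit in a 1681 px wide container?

13 columns

13 columns: 13·95 + 12·34 = 1643 px ≤ 1681.
14 columns: 1772 px > 1681. So 13.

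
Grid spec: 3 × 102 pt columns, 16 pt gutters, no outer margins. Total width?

Total width: 3·102 + 2·16 = 338 pt.

338 pt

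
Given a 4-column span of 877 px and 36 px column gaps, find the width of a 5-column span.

4 columns + 3 column gaps: 4c + 3·36 = 877.
4c = 877 − 108 = 769, so c = 192.25 px.
5-column span = 5·192.25 + 4·36 = 1105.25 px.

1105.25 px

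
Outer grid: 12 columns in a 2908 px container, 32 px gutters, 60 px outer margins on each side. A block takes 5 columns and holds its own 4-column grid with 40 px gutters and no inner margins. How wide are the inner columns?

255.75 px

Inside the margins: 2908 − 120 = 2788 px.
12 columns + 11 gutters: 12c + 11·32 = 2788.
12c = 2788 − 352 = 2436, so c = 203 px.
5 columns plus 4 gutters: 1015 + 128 = 1143 px.
4d + 3·40 = 1143 → 4d = 1023 → d = 255.75 px.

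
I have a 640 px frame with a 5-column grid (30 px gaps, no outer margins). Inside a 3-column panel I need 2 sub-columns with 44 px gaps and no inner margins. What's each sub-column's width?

5c + 4·30 = 640 → 5c = 520 → c = 104 px.
Span of 3: 3·104 + 2·30 = 312 + 60 = 372 px.
Subtracting 1 gap of 44 leaves 328 for 2 columns, so d = 164 px.

164 px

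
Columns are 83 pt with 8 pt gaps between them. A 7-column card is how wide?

629 pt

Span of 7: 7·83 + 6·8 = 581 + 48 = 629 pt.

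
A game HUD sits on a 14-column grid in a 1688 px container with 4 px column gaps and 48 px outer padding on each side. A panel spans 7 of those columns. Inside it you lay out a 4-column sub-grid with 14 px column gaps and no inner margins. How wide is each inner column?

Inside the margins: 1688 − 96 = 1592 px.
1592 − 13·4 = 1540; ÷14 gives c = 110 px.
7 columns plus 6 column gaps: 770 + 24 = 794 px.
4d + 3·14 = 794 → 4d = 752 → d = 188 px.

188 px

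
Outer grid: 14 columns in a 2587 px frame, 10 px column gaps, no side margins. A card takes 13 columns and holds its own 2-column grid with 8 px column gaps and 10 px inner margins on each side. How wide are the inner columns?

14 columns + 13 column gaps: 14c + 13·10 = 2587.
14c = 2587 − 130 = 2457, so c = 175.5 px.
13 columns plus 12 column gaps: 2281.5 + 120 = 2401.5 px.
Inner content = 2401.5 − 2·10 = 2381.5 px.
2d + 1·8 = 2381.5 → 2d = 2373.5 → d = 1186.75 px.

1186.75 px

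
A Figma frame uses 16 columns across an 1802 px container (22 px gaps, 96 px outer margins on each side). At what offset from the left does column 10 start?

1014 px

Content = 1802 − 2·96 = 1610 px.
1610 − 15·22 = 1280; ÷16 gives c = 80 px.
Before column 10: the margin + 9 columns + 9 gaps.
Offset = 96 + 9·(80 + 22) = 96 + 918 = 1014 px.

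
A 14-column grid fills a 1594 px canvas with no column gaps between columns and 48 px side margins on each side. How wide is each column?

107 px

Content width = 1594 − 2·48 = 1498 px.
With no column gaps, each column is 1498/14 = 107 px.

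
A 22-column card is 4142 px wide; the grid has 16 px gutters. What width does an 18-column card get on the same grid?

Subtracting 21 gutters of 16 leaves 3806 for 22 columns, so c = 173 px.
18-column span = 18·173 + 17·16 = 3386 px.

3386 px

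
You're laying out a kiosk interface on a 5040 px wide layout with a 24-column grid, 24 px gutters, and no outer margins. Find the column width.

24 columns + 23 gutters: 24c + 23·24 = 5040.
24c = 5040 − 552 = 4488, so c = 187 px.

187 px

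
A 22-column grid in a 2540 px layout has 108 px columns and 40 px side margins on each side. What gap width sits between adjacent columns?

Take off 80 px of margins, leaving 2460 px.
Columns use 2376 px, leaving 84 px across 21 gaps = 4 px each.

4 px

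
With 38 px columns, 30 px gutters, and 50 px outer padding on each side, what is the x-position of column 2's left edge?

Before column 2: the margin + 1 column + 1 gutter.
Offset = 50 + 1·(38 + 30) = 50 + 68 = 118 px.

118 px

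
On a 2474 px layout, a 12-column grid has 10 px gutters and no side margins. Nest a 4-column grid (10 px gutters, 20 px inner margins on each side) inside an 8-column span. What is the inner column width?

394 px

2474 − 11·10 = 2364; ÷12 gives c = 197 px.
8-column span = 8·197 + 7·10 = 1646 px.
Inner content = 1646 − 2·20 = 1606 px.
4d + 3·10 = 1606 → 4d = 1576 → d = 394 px.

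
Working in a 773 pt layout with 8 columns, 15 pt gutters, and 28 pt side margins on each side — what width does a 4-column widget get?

351 pt

Subtract both margins: 773 − 2·28 = 717 pt.
717 − 7·15 = 612; ÷8 gives c = 76.5 pt.
4 columns plus 3 gutters: 306 + 45 = 351 pt.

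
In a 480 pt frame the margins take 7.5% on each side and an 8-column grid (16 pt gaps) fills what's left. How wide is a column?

480 × (1 − 2·7.5%) = 480 × 85% = 408 pt for the columns.
8c + 7·16 = 408 → 8c = 296 → c = 37 pt.

37 pt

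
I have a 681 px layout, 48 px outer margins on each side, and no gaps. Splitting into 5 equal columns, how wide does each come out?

Content width = 681 − 2·48 = 585 px.
585 / 5 = 117 px per column.

117 px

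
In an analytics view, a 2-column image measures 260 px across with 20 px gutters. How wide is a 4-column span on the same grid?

2 columns + 1 gutter: 2c + 1·20 = 260.
2c = 260 − 20 = 240, so c = 120 px.
4 columns plus 3 gutters: 480 + 60 = 540 px.

540 px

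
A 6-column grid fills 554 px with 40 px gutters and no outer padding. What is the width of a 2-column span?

6c + 5·40 = 554 → 6c = 354 → c = 59 px.
2-column span = 2·59 + 1·40 = 158 px.

158 px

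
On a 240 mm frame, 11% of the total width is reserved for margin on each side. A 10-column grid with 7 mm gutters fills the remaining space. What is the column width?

Each margin = 11% of 240 = 26.4 mm; content = 240 − 2·26.4 = 187.2 mm.
10 columns + 9 gutters: 10c + 9·7 = 187.2.
10c = 187.2 − 63 = 124.2, so c = 12.42 mm.

12.42 mm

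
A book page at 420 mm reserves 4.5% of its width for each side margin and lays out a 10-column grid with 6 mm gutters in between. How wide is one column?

32.82 mm

420 × (1 − 2·4.5%) = 420 × 91% = 382.2 mm for the columns.
382.2 − 9·6 = 328.2; ÷10 gives c = 32.82 mm.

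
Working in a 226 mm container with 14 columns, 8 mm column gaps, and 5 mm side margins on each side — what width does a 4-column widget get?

56 mm

Subtract both margins: 226 − 2·5 = 216 mm.
Subtracting 13 column gaps of 8 leaves 112 for 14 columns, so c = 8 mm.
4 columns plus 3 column gaps: 32 + 24 = 56 mm.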